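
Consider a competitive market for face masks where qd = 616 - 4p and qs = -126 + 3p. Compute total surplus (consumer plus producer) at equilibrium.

Equilibrium: 616 - 4p = -126 + 3p gives p* = 106, q* = 192.
Demand choke price: p = 154; supply starts at p = 42.
CS = ½(154 − 106)(192) = 4608; PS = ½(106 − 42)(192) = 6144.

Total surplus = 10752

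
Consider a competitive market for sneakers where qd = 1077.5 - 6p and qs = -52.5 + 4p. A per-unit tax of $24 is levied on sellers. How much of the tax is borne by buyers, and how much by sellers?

Buyers bear $9.6, sellers bear $14.4

Pre-tax equilibrium: p* = 113, q* = 399.5.
Tax on sellers shifts supply to qs = -52.5 + 4(p − 24) = -148.5 + 4p.
1077.5 - 6p = -148.5 + 4p gives buyer price pb = 122.6; sellers receive ps = 122.6 − 24 = 98.6.
New quantity: q = 1077.5 − 6(122.6) = 341.9.
Buyer burden = 122.6 − 113 = 9.6; seller burden = 113 − 98.6 = 14.4.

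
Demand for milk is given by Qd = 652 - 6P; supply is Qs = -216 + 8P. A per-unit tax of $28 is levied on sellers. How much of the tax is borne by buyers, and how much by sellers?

Buyers bear $16, sellers bear $12

Pre-tax equilibrium: P* = 62, Q* = 280.
Tax on sellers shifts supply to Qs = -216 + 8(P − 28) = -440 + 8P.
652 - 6P = -440 + 8P gives buyer price Pb = 78; sellers receive Ps = 78 − 28 = 50.
New quantity: Q = 652 − 6(78) = 184.
Buyer burden = 78 − 62 = 16; seller burden = 62 − 50 = 12.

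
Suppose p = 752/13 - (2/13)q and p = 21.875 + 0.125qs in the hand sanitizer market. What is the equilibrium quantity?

q* = 129

Set the two price expressions equal: 752/13 - (2/13)q = 21.875 + 0.125q.
3741/104 = (29/104)q, so q* = 129.
p* = 752/13 − (2/13)(129) = 38.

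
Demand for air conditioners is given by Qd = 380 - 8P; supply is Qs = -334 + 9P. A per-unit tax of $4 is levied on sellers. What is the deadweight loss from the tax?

Pre-tax equilibrium: P* = 42, Q* = 44.
Tax on sellers shifts supply to Qs = -334 + 9(P − 4) = -370 + 9P.
380 - 8P = -370 + 9P gives buyer price Pb = 750/17; sellers receive Ps = 750/17 − 4 = 682/17.
New quantity: Q = 380 − 8(750/17) = 460/17.
DWL = ½ × 4 × (44 − 460/17) = 576/17.

Deadweight loss = 576/17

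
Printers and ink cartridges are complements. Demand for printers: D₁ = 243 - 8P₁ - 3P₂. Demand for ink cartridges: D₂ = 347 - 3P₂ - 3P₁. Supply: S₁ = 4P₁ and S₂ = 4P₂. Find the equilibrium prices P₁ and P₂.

Market 1: 243 - 8P₁ - 3P₂ = 4P₁ → 12P₁ + 3P₂ = 243.
Market 2: 7P₂ + 3P₁ = 347.
Eliminating P₂: 7×(1) − 3×(2) gives 75P₁ = 660, so P₁ = 8.8.
Back-substitute into (2): P₂ = (347 − 3×8.8) / 7 = 45.8.

P₁ = 8.8, P₂ = 45.8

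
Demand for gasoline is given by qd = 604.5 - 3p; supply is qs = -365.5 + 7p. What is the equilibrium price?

Set qd = qs: 604.5 - 3p = -365.5 + 7p.
970 = 10p, so p* = 97.
q* = 604.5 − 3(97) = 313.5.

p* = 97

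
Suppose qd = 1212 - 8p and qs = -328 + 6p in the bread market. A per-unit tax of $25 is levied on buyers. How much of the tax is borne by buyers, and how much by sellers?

Buyers bear 75/7, sellers bear 100/7

Pre-tax equilibrium: p* = 110, q* = 332.
Tax on buyers shifts demand to qd = 1212 − 8(p + 25) = 1012 - 8p.
1012 - 8p = -328 + 6p gives seller price ps = 670/7; buyers pay pb = 670/7 + 25 = 845/7.
New quantity: q = 1212 − 8(845/7) = 1724/7.
Buyer burden = 845/7 − 110 = 75/7; seller burden = 110 − 670/7 = 100/7.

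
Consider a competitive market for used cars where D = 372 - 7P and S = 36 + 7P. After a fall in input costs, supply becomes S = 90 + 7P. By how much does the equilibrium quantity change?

ΔQ = 27

Original equilibrium: P* = 24, Q* = 204.
New equilibrium: 372 - 7P = 90 + 7P, so 282 = 14P and P' = 141/7; Q' = 372 − 7(141/7) = 231.
Change in quantity: 231 − 204 = 27.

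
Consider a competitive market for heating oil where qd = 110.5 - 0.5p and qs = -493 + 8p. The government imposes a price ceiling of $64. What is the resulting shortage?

Shortage = 59.5

Equilibrium price would be p* = 71, so the ceiling at 64 binds.
At p = 64: qd = 110.5 − 0.5(64) = 78.5, qs = -493 + 8(64) = 19.
Shortage = 78.5 − 19 = 59.5.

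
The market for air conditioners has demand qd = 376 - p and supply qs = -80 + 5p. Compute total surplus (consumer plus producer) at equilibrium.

Total surplus = 54000

Equilibrium: 376 - p = -80 + 5p gives p* = 76, q* = 300.
Demand choke price: p = 376; supply starts at p = 16.
CS = ½(376 − 76)(300) = 45000; PS = ½(76 − 16)(300) = 9000.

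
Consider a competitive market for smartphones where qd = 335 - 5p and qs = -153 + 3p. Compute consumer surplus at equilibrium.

Consumer surplus = 90

Equilibrium: 335 - 5p = -153 + 3p gives p* = 61, q* = 30.
Demand choke price (qd = 0): p = 67.
CS = ½(67 − 61)(30) = 90.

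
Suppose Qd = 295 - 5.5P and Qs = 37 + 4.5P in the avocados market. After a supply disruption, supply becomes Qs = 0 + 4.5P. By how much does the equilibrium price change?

Original equilibrium: P* = 25.8, Q* = 153.1.
New equilibrium: 295 - 5.5P = 0 + 4.5P, so 295 = 10P and P' = 29.5; Q' = 295 − 5.5(29.5) = 132.75.
Change in price: 29.5 − 25.8 = 3.7.

ΔP = 3.7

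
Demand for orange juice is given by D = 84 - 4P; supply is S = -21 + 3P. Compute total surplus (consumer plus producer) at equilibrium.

Equilibrium: 84 - 4P = -21 + 3P gives P* = 15, Q* = 24.
Demand choke price: P = 21; supply starts at P = 7.
CS = ½(21 − 15)(24) = 72; PS = ½(15 − 7)(24) = 96.

Total surplus = 168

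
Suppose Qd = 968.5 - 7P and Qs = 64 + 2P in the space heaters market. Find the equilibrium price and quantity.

P* = 100.5, Q* = 265

Set Qd = Qs: 968.5 - 7P = 64 + 2P.
904.5 = 9P, so P* = 100.5.
Q* = 968.5 − 7(100.5) = 265.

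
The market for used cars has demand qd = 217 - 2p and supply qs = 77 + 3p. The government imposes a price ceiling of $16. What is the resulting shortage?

Equilibrium price would be p* = 28, so the ceiling at 16 binds.
At p = 16: qd = 217 − 2(16) = 185, qs = 77 + 3(16) = 125.
Shortage = 185 − 125 = 60.

Shortage = 60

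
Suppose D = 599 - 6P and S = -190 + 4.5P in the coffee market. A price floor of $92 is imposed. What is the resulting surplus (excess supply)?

Equilibrium price would be P* = 526/7, so the floor at 92 binds.
At P = 92: D = 47, S = 224.
Surplus = 224 − 47 = 177.

Surplus = 177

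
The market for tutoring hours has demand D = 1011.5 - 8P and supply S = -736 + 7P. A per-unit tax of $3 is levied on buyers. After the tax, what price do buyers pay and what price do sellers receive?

Buyers pay $117.9, sellers receive $114.9

Pre-tax equilibrium: P* = 116.5, Q* = 79.5.
Tax on buyers shifts demand to D = 1011.5 − 8(P + 3) = 987.5 - 8P.
987.5 - 8P = -736 + 7P gives seller price Ps = 114.9; buyers pay Pb = 114.9 + 3 = 117.9.
New quantity: Q = 1011.5 − 8(117.9) = 68.3.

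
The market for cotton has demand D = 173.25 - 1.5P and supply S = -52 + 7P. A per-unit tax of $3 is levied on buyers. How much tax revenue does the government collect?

Pre-tax equilibrium: P* = 26.5, Q* = 133.5.
Tax on buyers shifts demand to D = 173.25 − 1.5(P + 3) = 168.75 - 1.5P.
168.75 - 1.5P = -52 + 7P gives seller price Ps = 883/34; buyers pay Pb = 883/34 + 3 = 985/34.
New quantity: Q = 173.25 − 1.5(985/34) = 4413/34.
Revenue = 3 × 4413/34 = 13239/34.

Tax revenue = 13239/34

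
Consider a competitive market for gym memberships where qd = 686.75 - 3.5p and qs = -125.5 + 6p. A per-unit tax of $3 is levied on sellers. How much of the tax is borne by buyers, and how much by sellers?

Buyers bear 36/19, sellers bear 21/19

Pre-tax equilibrium: p* = 85.5, q* = 387.5.
Tax on sellers shifts supply to qs = -125.5 + 6(p − 3) = -143.5 + 6p.
686.75 - 3.5p = -143.5 + 6p gives buyer price pb = 3321/38; sellers receive ps = 3321/38 − 3 = 3207/38.
New quantity: q = 686.75 − 3.5(3321/38) = 14473/38.
Buyer burden = 3321/38 − 85.5 = 36/19; seller burden = 85.5 − 3207/38 = 21/19.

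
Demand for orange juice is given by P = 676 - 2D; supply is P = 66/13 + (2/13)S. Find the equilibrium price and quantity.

P* = 53, Q* = 311.5

Set the two price expressions equal: 676 - 2Q = 66/13 + (2/13)Q.
8722/13 = (28/13)Q, so Q* = 311.5.
P* = 676 − (2)(311.5) = 53.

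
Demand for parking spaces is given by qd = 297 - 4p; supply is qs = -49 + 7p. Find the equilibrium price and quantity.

p* = 346/11, q* = 1883/11

Set qd = qs: 297 - 4p = -49 + 7p.
346 = 11p, so p* = 346/11.
q* = 297 − 4(346/11) = 1883/11.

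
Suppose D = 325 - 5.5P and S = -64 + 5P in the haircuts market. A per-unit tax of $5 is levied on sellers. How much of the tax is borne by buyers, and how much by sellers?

Pre-tax equilibrium: P* = 778/21, Q* = 2546/21.
Tax on sellers shifts supply to S = -64 + 5(P − 5) = -89 + 5P.
325 - 5.5P = -89 + 5P gives buyer price Pb = 276/7; sellers receive Ps = 276/7 − 5 = 241/7.
New quantity: Q = 325 − 5.5(276/7) = 757/7.
Buyer burden = 276/7 − 778/21 = 50/21; seller burden = 778/21 − 241/7 = 55/21.

Buyers bear 50/21, sellers bear 55/21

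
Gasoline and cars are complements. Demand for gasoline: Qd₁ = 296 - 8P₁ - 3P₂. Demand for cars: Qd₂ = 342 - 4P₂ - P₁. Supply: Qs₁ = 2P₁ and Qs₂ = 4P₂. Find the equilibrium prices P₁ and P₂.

P₁ = 122/7, P₂ = 284/7

Market 1: 296 - 8P₁ - 3P₂ = 2P₁ → 10P₁ + 3P₂ = 296.
Market 2: 8P₂ + P₁ = 342.
Eliminating P₂: 8×(1) − 3×(2) gives 77P₁ = 1342, so P₁ = 122/7.
Back-substitute into (2): P₂ = (342 − 1×122/7) / 8 = 284/7.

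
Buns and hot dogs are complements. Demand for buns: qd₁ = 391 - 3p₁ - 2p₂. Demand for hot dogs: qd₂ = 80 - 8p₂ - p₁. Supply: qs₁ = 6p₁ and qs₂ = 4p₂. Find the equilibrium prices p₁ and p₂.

Market 1: 391 - 3p₁ - 2p₂ = 6p₁ → 9p₁ + 2p₂ = 391.
Market 2: 12p₂ + p₁ = 80.
Eliminating p₂: 12×(1) − 2×(2) gives 106p₁ = 4532, so p₁ = 2266/53.
Back-substitute into (2): p₂ = (80 − 1×2266/53) / 12 = 329/106.

p₁ = 2266/53, p₂ = 329/106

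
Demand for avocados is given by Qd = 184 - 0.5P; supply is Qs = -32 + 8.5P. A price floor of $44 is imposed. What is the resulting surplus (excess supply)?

Equilibrium price would be P* = 24, so the floor at 44 binds.
At P = 44: Qd = 162, Qs = 342.
Surplus = 342 − 162 = 180.

Surplus = 180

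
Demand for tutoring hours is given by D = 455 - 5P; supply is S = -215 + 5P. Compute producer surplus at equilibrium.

Producer surplus = 1440

Equilibrium: 455 - 5P = -215 + 5P gives P* = 67, Q* = 120.
Supply starts at P = 43 (where S = 0).
PS = ½(67 − 43)(120) = 1440.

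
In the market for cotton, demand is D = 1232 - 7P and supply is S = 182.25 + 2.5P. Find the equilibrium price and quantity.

Set D = S: 1232 - 7P = 182.25 + 2.5P.
1049.75 = 9.5P, so P* = 110.5.
Q* = 1232 − 7(110.5) = 458.5.

P* = 110.5, Q* = 458.5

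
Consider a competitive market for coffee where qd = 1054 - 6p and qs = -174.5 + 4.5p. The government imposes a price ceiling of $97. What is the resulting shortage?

Shortage = 210

Equilibrium price would be p* = 117, so the ceiling at 97 binds.
At p = 97: qd = 1054 − 6(97) = 472, qs = -174.5 + 4.5(97) = 262.
Shortage = 472 − 262 = 210.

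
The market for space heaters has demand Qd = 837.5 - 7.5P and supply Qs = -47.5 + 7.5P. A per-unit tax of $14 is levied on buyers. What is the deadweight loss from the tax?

Deadweight loss = 367.5

Pre-tax equilibrium: P* = 59, Q* = 395.
Tax on buyers shifts demand to Qd = 837.5 − 7.5(P + 14) = 732.5 - 7.5P.
732.5 - 7.5P = -47.5 + 7.5P gives seller price Ps = 52; buyers pay Pb = 52 + 14 = 66.
New quantity: Q = 837.5 − 7.5(66) = 342.5.
DWL = ½ × 14 × (395 − 342.5) = 367.5.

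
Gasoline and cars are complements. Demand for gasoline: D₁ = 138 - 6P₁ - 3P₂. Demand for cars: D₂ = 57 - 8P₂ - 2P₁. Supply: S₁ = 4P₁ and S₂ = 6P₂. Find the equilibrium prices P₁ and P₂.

Market 1: 138 - 6P₁ - 3P₂ = 4P₁ → 10P₁ + 3P₂ = 138.
Market 2: 14P₂ + 2P₁ = 57.
Eliminating P₂: 14×(1) − 3×(2) gives 134P₁ = 1761, so P₁ = 1761/134.
Back-substitute into (2): P₂ = (57 − 2×1761/134) / 14 = 147/67.

P₁ = 1761/134, P₂ = 147/67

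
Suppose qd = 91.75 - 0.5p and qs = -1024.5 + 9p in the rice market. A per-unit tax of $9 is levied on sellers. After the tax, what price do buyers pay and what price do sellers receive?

Pre-tax equilibrium: p* = 117.5, q* = 33.
Tax on sellers shifts supply to qs = -1024.5 + 9(p − 9) = -1105.5 + 9p.
91.75 - 0.5p = -1105.5 + 9p gives buyer price pb = 4789/38; sellers receive ps = 4789/38 − 9 = 4447/38.
New quantity: q = 91.75 − 0.5(4789/38) = 546/19.

Buyers pay 4789/38, sellers receive 4447/38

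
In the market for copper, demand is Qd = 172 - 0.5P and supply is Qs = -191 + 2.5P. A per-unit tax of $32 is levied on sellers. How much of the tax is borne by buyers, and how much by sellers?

Buyers bear 80/3, sellers bear 16/3

Pre-tax equilibrium: P* = 121, Q* = 111.5.
Tax on sellers shifts supply to Qs = -191 + 2.5(P − 32) = -271 + 2.5P.
172 - 0.5P = -271 + 2.5P gives buyer price Pb = 443/3; sellers receive Ps = 443/3 − 32 = 347/3.
New quantity: Q = 172 − 0.5(443/3) = 589/6.
Buyer burden = 443/3 − 121 = 80/3; seller burden = 121 − 347/3 = 16/3.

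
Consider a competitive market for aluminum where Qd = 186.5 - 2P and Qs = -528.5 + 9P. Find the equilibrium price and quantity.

P* = 65, Q* = 56.5

Set Qd = Qs: 186.5 - 2P = -528.5 + 9P.
715 = 11P, so P* = 65.
Q* = 186.5 − 2(65) = 56.5.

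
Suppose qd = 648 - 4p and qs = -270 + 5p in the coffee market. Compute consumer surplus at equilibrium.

Equilibrium: 648 - 4p = -270 + 5p gives p* = 102, q* = 240.
Demand choke price (qd = 0): p = 162.
CS = ½(162 − 102)(240) = 7200.

Consumer surplus = 7200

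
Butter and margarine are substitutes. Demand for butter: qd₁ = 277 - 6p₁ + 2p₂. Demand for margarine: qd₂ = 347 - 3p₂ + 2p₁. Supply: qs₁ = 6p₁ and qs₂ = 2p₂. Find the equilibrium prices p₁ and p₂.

p₁ = 37.125, p₂ = 84.25

Market 1: 277 - 6p₁ + 2p₂ = 6p₁ → 12p₁ - 2p₂ = 277.
Market 2: 5p₂ - 2p₁ = 347.
Eliminating p₂: 5×(1) + 2×(2) gives 56p₁ = 2079, so p₁ = 37.125.
Back-substitute into (2): p₂ = (347 + 2×37.125) / 5 = 84.25.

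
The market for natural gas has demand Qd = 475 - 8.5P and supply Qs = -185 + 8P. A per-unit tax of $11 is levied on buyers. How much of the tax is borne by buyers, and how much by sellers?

Pre-tax equilibrium: P* = 40, Q* = 135.
Tax on buyers shifts demand to Qd = 475 − 8.5(P + 11) = 381.5 - 8.5P.
381.5 - 8.5P = -185 + 8P gives seller price Ps = 103/3; buyers pay Pb = 103/3 + 11 = 136/3.
New quantity: Q = 475 − 8.5(136/3) = 269/3.
Buyer burden = 136/3 − 40 = 16/3; seller burden = 40 − 103/3 = 17/3.

Buyers bear 16/3, sellers bear 17/3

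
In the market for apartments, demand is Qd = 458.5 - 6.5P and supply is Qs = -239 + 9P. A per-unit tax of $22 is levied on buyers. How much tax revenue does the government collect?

Pre-tax equilibrium: P* = 45, Q* = 166.
Tax on buyers shifts demand to Qd = 458.5 − 6.5(P + 22) = 315.5 - 6.5P.
315.5 - 6.5P = -239 + 9P gives seller price Ps = 1109/31; buyers pay Pb = 1109/31 + 22 = 1791/31.
New quantity: Q = 458.5 − 6.5(1791/31) = 2572/31.
Revenue = 22 × 2572/31 = 56584/31.

Tax revenue = 56584/31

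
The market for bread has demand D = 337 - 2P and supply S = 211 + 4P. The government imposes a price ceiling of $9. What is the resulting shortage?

Equilibrium price would be P* = 21, so the ceiling at 9 binds.
At P = 9: D = 337 − 2(9) = 319, S = 211 + 4(9) = 247.
Shortage = 319 − 247 = 72.

Shortage = 72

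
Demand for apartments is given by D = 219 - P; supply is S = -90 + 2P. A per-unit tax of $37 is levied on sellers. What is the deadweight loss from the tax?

Pre-tax equilibrium: P* = 103, Q* = 116.
Tax on sellers shifts supply to S = -90 + 2(P − 37) = -164 + 2P.
219 - P = -164 + 2P gives buyer price Pb = 383/3; sellers receive Ps = 383/3 − 37 = 272/3.
New quantity: Q = 219 − 1(383/3) = 274/3.
DWL = ½ × 37 × (116 − 274/3) = 1369/3.

Deadweight loss = 1369/3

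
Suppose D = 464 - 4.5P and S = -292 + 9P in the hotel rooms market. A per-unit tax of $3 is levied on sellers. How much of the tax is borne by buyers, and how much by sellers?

Buyers bear $2, sellers bear $1

Pre-tax equilibrium: P* = 56, Q* = 212.
Tax on sellers shifts supply to S = -292 + 9(P − 3) = -319 + 9P.
464 - 4.5P = -319 + 9P gives buyer price Pb = 58; sellers receive Ps = 58 − 3 = 55.
New quantity: Q = 464 − 4.5(58) = 203.
Buyer burden = 58 − 56 = 2; seller burden = 56 − 55 = 1.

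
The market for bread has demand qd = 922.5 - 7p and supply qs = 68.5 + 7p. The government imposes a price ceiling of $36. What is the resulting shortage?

Equilibrium price would be p* = 61, so the ceiling at 36 binds.
At p = 36: qd = 922.5 − 7(36) = 670.5, qs = 68.5 + 7(36) = 320.5.
Shortage = 670.5 − 320.5 = 350.

Shortage = 350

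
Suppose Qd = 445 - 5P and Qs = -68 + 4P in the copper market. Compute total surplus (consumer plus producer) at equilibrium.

Total surplus = 5760

Equilibrium: 445 - 5P = -68 + 4P gives P* = 57, Q* = 160.
Demand choke price: P = 89; supply starts at P = 17.
CS = ½(89 − 57)(160) = 2560; PS = ½(57 − 17)(160) = 3200.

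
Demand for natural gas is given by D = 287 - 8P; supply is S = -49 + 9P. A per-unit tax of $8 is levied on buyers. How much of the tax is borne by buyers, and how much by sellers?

Buyers bear 72/17, sellers bear 64/17

Pre-tax equilibrium: P* = 336/17, Q* = 2191/17.
Tax on buyers shifts demand to D = 287 − 8(P + 8) = 223 - 8P.
223 - 8P = -49 + 9P gives seller price Ps = 16; buyers pay Pb = 16 + 8 = 24.
New quantity: Q = 287 − 8(24) = 95.
Buyer burden = 24 − 336/17 = 72/17; seller burden = 336/17 − 16 = 64/17.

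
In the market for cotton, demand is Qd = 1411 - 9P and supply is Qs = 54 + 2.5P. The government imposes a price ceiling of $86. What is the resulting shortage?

Equilibrium price would be P* = 118, so the ceiling at 86 binds.
At P = 86: Qd = 1411 − 9(86) = 637, Qs = 54 + 2.5(86) = 269.
Shortage = 637 − 269 = 368.

Shortage = 368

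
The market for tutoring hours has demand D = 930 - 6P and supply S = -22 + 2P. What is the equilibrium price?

Set D = S: 930 - 6P = -22 + 2P.
952 = 8P, so P* = 119.
Q* = 930 − 6(119) = 216.

P* = 119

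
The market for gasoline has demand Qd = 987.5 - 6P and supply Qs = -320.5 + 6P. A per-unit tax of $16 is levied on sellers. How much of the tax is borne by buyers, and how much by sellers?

Buyers bear $8, sellers bear $8

Pre-tax equilibrium: P* = 109, Q* = 333.5.
Tax on sellers shifts supply to Qs = -320.5 + 6(P − 16) = -416.5 + 6P.
987.5 - 6P = -416.5 + 6P gives buyer price Pb = 117; sellers receive Ps = 117 − 16 = 101.
New quantity: Q = 987.5 − 6(117) = 285.5.
Buyer burden = 117 − 109 = 8; seller burden = 109 − 101 = 8.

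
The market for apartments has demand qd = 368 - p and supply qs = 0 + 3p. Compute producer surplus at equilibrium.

Producer surplus = 12696

Equilibrium: 368 - p = 0 + 3p gives p* = 92, q* = 276.
Supply starts at p = 0 (where qs = 0).
PS = ½(92 − 0)(276) = 12696.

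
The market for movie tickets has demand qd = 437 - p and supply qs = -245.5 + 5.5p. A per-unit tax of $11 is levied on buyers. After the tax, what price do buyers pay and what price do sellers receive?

Pre-tax equilibrium: p* = 105, q* = 332.
Tax on buyers shifts demand to qd = 437 − 1(p + 11) = 426 - p.
426 - p = -245.5 + 5.5p gives seller price ps = 1343/13; buyers pay pb = 1343/13 + 11 = 1486/13.
New quantity: q = 437 − 1(1486/13) = 4195/13.

Buyers pay 1486/13, sellers receive 1343/13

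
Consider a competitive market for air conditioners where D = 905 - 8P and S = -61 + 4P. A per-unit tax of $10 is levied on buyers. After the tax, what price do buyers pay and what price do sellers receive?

Buyers pay 503/6, sellers receive 443/6

Pre-tax equilibrium: P* = 80.5, Q* = 261.
Tax on buyers shifts demand to D = 905 − 8(P + 10) = 825 - 8P.
825 - 8P = -61 + 4P gives seller price Ps = 443/6; buyers pay Pb = 443/6 + 10 = 503/6.
New quantity: Q = 905 − 8(503/6) = 703/3.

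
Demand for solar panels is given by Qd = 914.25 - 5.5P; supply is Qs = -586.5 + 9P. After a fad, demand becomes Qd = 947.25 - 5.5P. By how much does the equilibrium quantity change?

Original equilibrium: P* = 103.5, Q* = 345.
New equilibrium: 947.25 - 5.5P = -586.5 + 9P, so 1533.75 = 14.5P and P' = 6135/58; Q' = 947.25 − 5.5(6135/58) = 10599/29.
Change in quantity: 10599/29 − 345 = 594/29.

ΔQ = 594/29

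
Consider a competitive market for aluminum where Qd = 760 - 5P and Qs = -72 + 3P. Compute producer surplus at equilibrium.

Producer surplus = 9600

Equilibrium: 760 - 5P = -72 + 3P gives P* = 104, Q* = 240.
Supply starts at P = 24 (where Qs = 0).
PS = ½(104 − 24)(240) = 9600.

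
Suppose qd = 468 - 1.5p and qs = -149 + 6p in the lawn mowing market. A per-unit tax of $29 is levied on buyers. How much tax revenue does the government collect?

Tax revenue = 8984.2

Pre-tax equilibrium: p* = 1234/15, q* = 344.6.
Tax on buyers shifts demand to qd = 468 − 1.5(p + 29) = 424.5 - 1.5p.
424.5 - 1.5p = -149 + 6p gives seller price ps = 1147/15; buyers pay pb = 1147/15 + 29 = 1582/15.
New quantity: q = 468 − 1.5(1582/15) = 309.8.
Revenue = 29 × 309.8 = 8984.2.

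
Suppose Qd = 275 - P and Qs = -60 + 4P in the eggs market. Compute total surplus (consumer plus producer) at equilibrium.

Total surplus = 27040

Equilibrium: 275 - P = -60 + 4P gives P* = 67, Q* = 208.
Demand choke price: P = 275; supply starts at P = 15.
CS = ½(275 − 67)(208) = 21632; PS = ½(67 − 15)(208) = 5408.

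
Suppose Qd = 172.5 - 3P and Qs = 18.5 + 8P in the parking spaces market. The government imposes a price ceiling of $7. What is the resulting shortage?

Shortage = 77

Equilibrium price would be P* = 14, so the ceiling at 7 binds.
At P = 7: Qd = 172.5 − 3(7) = 151.5, Qs = 18.5 + 8(7) = 74.5.
Shortage = 151.5 − 74.5 = 77.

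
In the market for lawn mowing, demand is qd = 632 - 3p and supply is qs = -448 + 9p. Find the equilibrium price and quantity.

p* = 90, q* = 362

Set qd = qs: 632 - 3p = -448 + 9p.
1080 = 12p, so p* = 90.
q* = 632 − 3(90) = 362.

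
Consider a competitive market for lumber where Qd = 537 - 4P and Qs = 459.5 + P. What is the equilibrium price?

P* = 15.5

Set Qd = Qs: 537 - 4P = 459.5 + P.
77.5 = 5P, so P* = 15.5.
Q* = 537 − 4(15.5) = 475.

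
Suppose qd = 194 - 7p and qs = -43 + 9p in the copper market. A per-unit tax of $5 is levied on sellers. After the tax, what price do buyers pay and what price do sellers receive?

Buyers pay $17.625, sellers receive $12.625

Pre-tax equilibrium: p* = 14.8125, q* = 90.3125.
Tax on sellers shifts supply to qs = -43 + 9(p − 5) = -88 + 9p.
194 - 7p = -88 + 9p gives buyer price pb = 17.625; sellers receive ps = 17.625 − 5 = 12.625.
New quantity: q = 194 − 7(17.625) = 70.625.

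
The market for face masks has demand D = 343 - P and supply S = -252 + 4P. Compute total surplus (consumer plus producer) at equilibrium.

Total surplus = 31360

Equilibrium: 343 - P = -252 + 4P gives P* = 119, Q* = 224.
Demand choke price: P = 343; supply starts at P = 63.
CS = ½(343 − 119)(224) = 25088; PS = ½(119 − 63)(224) = 6272.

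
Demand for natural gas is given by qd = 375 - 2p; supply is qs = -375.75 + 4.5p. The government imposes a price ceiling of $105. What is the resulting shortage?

Shortage = 68.25

Equilibrium price would be p* = 115.5, so the ceiling at 105 binds.
At p = 105: qd = 375 − 2(105) = 165, qs = -375.75 + 4.5(105) = 96.75.
Shortage = 165 − 96.75 = 68.25.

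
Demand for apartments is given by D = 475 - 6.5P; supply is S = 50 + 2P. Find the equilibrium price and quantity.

P* = 50, Q* = 150

Set D = S: 475 - 6.5P = 50 + 2P.
425 = 8.5P, so P* = 50.
Q* = 475 − 6.5(50) = 150.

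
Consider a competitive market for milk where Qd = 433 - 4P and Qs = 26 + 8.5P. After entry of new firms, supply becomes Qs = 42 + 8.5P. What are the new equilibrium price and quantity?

P' = 31.28, Q' = 307.88

Original equilibrium: P* = 32.56, Q* = 302.76.
New equilibrium: 433 - 4P = 42 + 8.5P, so 391 = 12.5P and P' = 31.28; Q' = 433 − 4(31.28) = 307.88.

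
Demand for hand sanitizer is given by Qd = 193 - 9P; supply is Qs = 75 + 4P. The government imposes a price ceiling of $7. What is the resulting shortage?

Shortage = 27

Equilibrium price would be P* = 118/13, so the ceiling at 7 binds.
At P = 7: Qd = 193 − 9(7) = 130, Qs = 75 + 4(7) = 103.
Shortage = 130 − 103 = 27.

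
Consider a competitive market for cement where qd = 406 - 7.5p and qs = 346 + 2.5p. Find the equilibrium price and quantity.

p* = 6, q* = 361

Set qd = qs: 406 - 7.5p = 346 + 2.5p.
60 = 10p, so p* = 6.
q* = 406 − 7.5(6) = 361.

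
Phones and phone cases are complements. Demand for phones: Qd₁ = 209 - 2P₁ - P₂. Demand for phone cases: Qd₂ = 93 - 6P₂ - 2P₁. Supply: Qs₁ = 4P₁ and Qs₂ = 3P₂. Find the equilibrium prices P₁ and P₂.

P₁ = 447/13, P₂ = 35/13

Market 1: 209 - 2P₁ - P₂ = 4P₁ → 6P₁ + P₂ = 209.
Market 2: 9P₂ + 2P₁ = 93.
Eliminating P₂: 9×(1) − 1×(2) gives 52P₁ = 1788, so P₁ = 447/13.
Back-substitute into (2): P₂ = (93 − 2×447/13) / 9 = 35/13.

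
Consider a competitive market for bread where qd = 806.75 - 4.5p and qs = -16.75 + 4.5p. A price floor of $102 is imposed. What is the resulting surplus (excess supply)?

Surplus = 94.5

Equilibrium price would be p* = 91.5, so the floor at 102 binds.
At p = 102: qd = 347.75, qs = 442.25.
Surplus = 442.25 − 347.75 = 94.5.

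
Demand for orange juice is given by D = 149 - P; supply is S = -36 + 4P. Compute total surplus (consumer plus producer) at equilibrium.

Equilibrium: 149 - P = -36 + 4P gives P* = 37, Q* = 112.
Demand choke price: P = 149; supply starts at P = 9.
CS = ½(149 − 37)(112) = 6272; PS = ½(37 − 9)(112) = 1568.

Total surplus = 7840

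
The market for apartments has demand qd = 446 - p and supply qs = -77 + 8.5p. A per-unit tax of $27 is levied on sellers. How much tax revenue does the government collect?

Tax revenue = 188163/19

Pre-tax equilibrium: p* = 1046/19, q* = 7428/19.
Tax on sellers shifts supply to qs = -77 + 8.5(p − 27) = -306.5 + 8.5p.
446 - p = -306.5 + 8.5p gives buyer price pb = 1505/19; sellers receive ps = 1505/19 − 27 = 992/19.
New quantity: q = 446 − 1(1505/19) = 6969/19.
Revenue = 27 × 6969/19 = 188163/19.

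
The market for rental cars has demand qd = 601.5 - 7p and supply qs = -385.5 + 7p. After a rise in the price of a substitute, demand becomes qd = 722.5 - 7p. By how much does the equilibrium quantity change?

Original equilibrium: p* = 70.5, q* = 108.
New equilibrium: 722.5 - 7p = -385.5 + 7p, so 1108 = 14p and p' = 554/7; q' = 722.5 − 7(554/7) = 168.5.
Change in quantity: 168.5 − 108 = 60.5.

Δq = 60.5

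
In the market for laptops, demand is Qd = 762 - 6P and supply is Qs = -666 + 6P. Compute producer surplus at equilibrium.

Producer surplus = 192

Equilibrium: 762 - 6P = -666 + 6P gives P* = 119, Q* = 48.
Supply starts at P = 111 (where Qs = 0).
PS = ½(119 − 111)(48) = 192.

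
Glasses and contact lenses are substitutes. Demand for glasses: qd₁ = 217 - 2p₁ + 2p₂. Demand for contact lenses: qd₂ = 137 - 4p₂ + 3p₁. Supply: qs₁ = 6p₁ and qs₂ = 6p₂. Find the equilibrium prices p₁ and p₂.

Market 1: 217 - 2p₁ + 2p₂ = 6p₁ → 8p₁ - 2p₂ = 217.
Market 2: 10p₂ - 3p₁ = 137.
Eliminating p₂: 10×(1) + 2×(2) gives 74p₁ = 2444, so p₁ = 1222/37.
Back-substitute into (2): p₂ = (137 + 3×1222/37) / 10 = 1747/74.

p₁ = 1222/37, p₂ = 1747/74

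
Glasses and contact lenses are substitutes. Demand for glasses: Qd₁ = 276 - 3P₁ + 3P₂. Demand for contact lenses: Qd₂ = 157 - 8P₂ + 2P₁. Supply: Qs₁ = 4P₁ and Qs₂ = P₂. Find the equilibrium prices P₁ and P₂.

Market 1: 276 - 3P₁ + 3P₂ = 4P₁ → 7P₁ - 3P₂ = 276.
Market 2: 9P₂ - 2P₁ = 157.
Eliminating P₂: 9×(1) + 3×(2) gives 57P₁ = 2955, so P₁ = 985/19.
Back-substitute into (2): P₂ = (157 + 2×985/19) / 9 = 1651/57.

P₁ = 985/19, P₂ = 1651/57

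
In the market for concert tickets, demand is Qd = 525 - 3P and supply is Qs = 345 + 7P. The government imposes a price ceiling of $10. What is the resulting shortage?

Shortage = 80

Equilibrium price would be P* = 18, so the ceiling at 10 binds.
At P = 10: Qd = 525 − 3(10) = 495, Qs = 345 + 7(10) = 415.
Shortage = 495 − 415 = 80.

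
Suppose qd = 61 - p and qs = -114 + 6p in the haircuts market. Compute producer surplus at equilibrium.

Equilibrium: 61 - p = -114 + 6p gives p* = 25, q* = 36.
Supply starts at p = 19 (where qs = 0).
PS = ½(25 − 19)(36) = 108.

Producer surplus = 108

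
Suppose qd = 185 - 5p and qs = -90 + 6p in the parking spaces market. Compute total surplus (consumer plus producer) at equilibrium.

Total surplus = 660

Equilibrium: 185 - 5p = -90 + 6p gives p* = 25, q* = 60.
Demand choke price: p = 37; supply starts at p = 15.
CS = ½(37 − 25)(60) = 360; PS = ½(25 − 15)(60) = 300.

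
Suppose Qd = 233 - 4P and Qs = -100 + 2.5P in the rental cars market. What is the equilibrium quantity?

Q* = 365/13

Set Qd = Qs: 233 - 4P = -100 + 2.5P.
333 = 6.5P, so P* = 666/13.
Q* = 233 − 4(666/13) = 365/13.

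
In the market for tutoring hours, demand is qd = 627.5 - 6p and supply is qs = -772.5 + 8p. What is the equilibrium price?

p* = 100

Set qd = qs: 627.5 - 6p = -772.5 + 8p.
1400 = 14p, so p* = 100.
q* = 627.5 − 6(100) = 27.5.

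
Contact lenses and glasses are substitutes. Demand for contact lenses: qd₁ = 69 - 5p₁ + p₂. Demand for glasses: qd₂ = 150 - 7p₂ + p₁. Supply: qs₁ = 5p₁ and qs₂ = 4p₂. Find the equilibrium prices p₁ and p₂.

Market 1: 69 - 5p₁ + p₂ = 5p₁ → 10p₁ - p₂ = 69.
Market 2: 11p₂ - p₁ = 150.
Eliminating p₂: 11×(1) + 1×(2) gives 109p₁ = 909, so p₁ = 909/109.
Back-substitute into (2): p₂ = (150 + 1×909/109) / 11 = 1569/109.

p₁ = 909/109, p₂ = 1569/109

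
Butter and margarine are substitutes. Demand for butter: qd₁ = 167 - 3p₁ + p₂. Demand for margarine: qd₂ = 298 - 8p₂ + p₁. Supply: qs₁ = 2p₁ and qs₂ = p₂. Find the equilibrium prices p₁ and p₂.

Market 1: 167 - 3p₁ + p₂ = 2p₁ → 5p₁ - p₂ = 167.
Market 2: 9p₂ - p₁ = 298.
Eliminating p₂: 9×(1) + 1×(2) gives 44p₁ = 1801, so p₁ = 1801/44.
Back-substitute into (2): p₂ = (298 + 1×1801/44) / 9 = 1657/44.

p₁ = 1801/44, p₂ = 1657/44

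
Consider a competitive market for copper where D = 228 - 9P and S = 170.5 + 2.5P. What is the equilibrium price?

Set D = S: 228 - 9P = 170.5 + 2.5P.
57.5 = 11.5P, so P* = 5.
Q* = 228 − 9(5) = 183.

P* = 5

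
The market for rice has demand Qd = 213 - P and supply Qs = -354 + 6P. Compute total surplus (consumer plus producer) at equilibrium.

Total surplus = 10164

Equilibrium: 213 - P = -354 + 6P gives P* = 81, Q* = 132.
Demand choke price: P = 213; supply starts at P = 59.
CS = ½(213 − 81)(132) = 8712; PS = ½(81 − 59)(132) = 1452.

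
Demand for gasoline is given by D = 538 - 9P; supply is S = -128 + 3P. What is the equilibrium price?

Set D = S: 538 - 9P = -128 + 3P.
666 = 12P, so P* = 55.5.
Q* = 538 − 9(55.5) = 38.5.

P* = 55.5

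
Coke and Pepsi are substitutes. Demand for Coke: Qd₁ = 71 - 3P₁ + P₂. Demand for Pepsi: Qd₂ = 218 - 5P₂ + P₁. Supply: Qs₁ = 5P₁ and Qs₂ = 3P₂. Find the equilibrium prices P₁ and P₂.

Market 1: 71 - 3P₁ + P₂ = 5P₁ → 8P₁ - P₂ = 71.
Market 2: 8P₂ - P₁ = 218.
Eliminating P₂: 8×(1) + 1×(2) gives 63P₁ = 786, so P₁ = 262/21.
Back-substitute into (2): P₂ = (218 + 1×262/21) / 8 = 605/21.

P₁ = 262/21, P₂ = 605/21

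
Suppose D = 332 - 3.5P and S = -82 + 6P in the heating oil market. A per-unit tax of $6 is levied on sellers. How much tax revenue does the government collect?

Pre-tax equilibrium: P* = 828/19, Q* = 3410/19.
Tax on sellers shifts supply to S = -82 + 6(P − 6) = -118 + 6P.
332 - 3.5P = -118 + 6P gives buyer price Pb = 900/19; sellers receive Ps = 900/19 − 6 = 786/19.
New quantity: Q = 332 − 3.5(900/19) = 3158/19.
Revenue = 6 × 3158/19 = 18948/19.

Tax revenue = 18948/19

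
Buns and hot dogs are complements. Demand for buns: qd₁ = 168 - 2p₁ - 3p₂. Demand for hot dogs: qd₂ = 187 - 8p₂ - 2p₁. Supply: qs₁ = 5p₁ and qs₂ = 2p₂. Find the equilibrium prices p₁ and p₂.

Market 1: 168 - 2p₁ - 3p₂ = 5p₁ → 7p₁ + 3p₂ = 168.
Market 2: 10p₂ + 2p₁ = 187.
Eliminating p₂: 10×(1) − 3×(2) gives 64p₁ = 1119, so p₁ = 17.484375.
Back-substitute into (2): p₂ = (187 − 2×17.484375) / 10 = 15.203125.

p₁ = 17.484375, p₂ = 15.203125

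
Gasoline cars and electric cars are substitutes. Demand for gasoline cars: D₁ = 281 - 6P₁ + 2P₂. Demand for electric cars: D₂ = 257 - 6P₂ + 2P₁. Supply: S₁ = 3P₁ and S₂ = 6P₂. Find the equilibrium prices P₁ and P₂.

Market 1: 281 - 6P₁ + 2P₂ = 3P₁ → 9P₁ - 2P₂ = 281.
Market 2: 12P₂ - 2P₁ = 257.
Eliminating P₂: 12×(1) + 2×(2) gives 104P₁ = 3886, so P₁ = 1943/52.
Back-substitute into (2): P₂ = (257 + 2×1943/52) / 12 = 2875/104.

P₁ = 1943/52, P₂ = 2875/104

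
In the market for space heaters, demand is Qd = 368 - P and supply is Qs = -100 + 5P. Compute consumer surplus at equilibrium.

Equilibrium: 368 - P = -100 + 5P gives P* = 78, Q* = 290.
Demand choke price (Qd = 0): P = 368.
CS = ½(368 − 78)(290) = 42050.

Consumer surplus = 42050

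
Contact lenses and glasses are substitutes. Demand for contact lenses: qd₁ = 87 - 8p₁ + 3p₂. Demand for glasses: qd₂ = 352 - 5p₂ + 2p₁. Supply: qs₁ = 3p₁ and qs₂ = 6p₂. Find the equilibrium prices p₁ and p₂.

Market 1: 87 - 8p₁ + 3p₂ = 3p₁ → 11p₁ - 3p₂ = 87.
Market 2: 11p₂ - 2p₁ = 352.
Eliminating p₂: 11×(1) + 3×(2) gives 115p₁ = 2013, so p₁ = 2013/115.
Back-substitute into (2): p₂ = (352 + 2×2013/115) / 11 = 4046/115.

p₁ = 2013/115, p₂ = 4046/115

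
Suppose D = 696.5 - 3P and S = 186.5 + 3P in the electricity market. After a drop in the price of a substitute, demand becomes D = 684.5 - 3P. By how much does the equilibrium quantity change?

Original equilibrium: P* = 85, Q* = 441.5.
New equilibrium: 684.5 - 3P = 186.5 + 3P, so 498 = 6P and P' = 83; Q' = 684.5 − 3(83) = 435.5.
Change in quantity: 435.5 − 441.5 = -6.

ΔQ = -6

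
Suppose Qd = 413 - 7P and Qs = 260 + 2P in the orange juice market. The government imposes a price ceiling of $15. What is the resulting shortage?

Shortage = 18

Equilibrium price would be P* = 17, so the ceiling at 15 binds.
At P = 15: Qd = 413 − 7(15) = 308, Qs = 260 + 2(15) = 290.
Shortage = 308 − 290 = 18.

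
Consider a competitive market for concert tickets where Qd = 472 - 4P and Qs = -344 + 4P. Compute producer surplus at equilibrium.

Producer surplus = 512

Equilibrium: 472 - 4P = -344 + 4P gives P* = 102, Q* = 64.
Supply starts at P = 86 (where Qs = 0).
PS = ½(102 − 86)(64) = 512.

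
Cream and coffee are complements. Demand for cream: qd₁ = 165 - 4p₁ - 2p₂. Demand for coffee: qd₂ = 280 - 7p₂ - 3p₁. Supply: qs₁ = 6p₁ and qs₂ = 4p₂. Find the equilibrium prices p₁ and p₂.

p₁ = 1255/104, p₂ = 2305/104

Market 1: 165 - 4p₁ - 2p₂ = 6p₁ → 10p₁ + 2p₂ = 165.
Market 2: 11p₂ + 3p₁ = 280.
Eliminating p₂: 11×(1) − 2×(2) gives 104p₁ = 1255, so p₁ = 1255/104.
Back-substitute into (2): p₂ = (280 − 3×1255/104) / 11 = 2305/104.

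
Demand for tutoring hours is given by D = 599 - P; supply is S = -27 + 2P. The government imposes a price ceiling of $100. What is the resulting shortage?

Equilibrium price would be P* = 626/3, so the ceiling at 100 binds.
At P = 100: D = 599 − 1(100) = 499, S = -27 + 2(100) = 173.
Shortage = 499 − 173 = 326.

Shortage = 326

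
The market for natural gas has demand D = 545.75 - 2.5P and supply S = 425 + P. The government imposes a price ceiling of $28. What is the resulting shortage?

Shortage = 22.75

Equilibrium price would be P* = 34.5, so the ceiling at 28 binds.
At P = 28: D = 545.75 − 2.5(28) = 475.75, S = 425 + 1(28) = 453.
Shortage = 475.75 − 453 = 22.75.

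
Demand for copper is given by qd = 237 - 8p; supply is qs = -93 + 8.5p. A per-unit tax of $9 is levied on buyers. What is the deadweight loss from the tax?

Deadweight loss = 1836/11

Pre-tax equilibrium: p* = 20, q* = 77.
Tax on buyers shifts demand to qd = 237 − 8(p + 9) = 165 - 8p.
165 - 8p = -93 + 8.5p gives seller price ps = 172/11; buyers pay pb = 172/11 + 9 = 271/11.
New quantity: q = 237 − 8(271/11) = 439/11.
DWL = ½ × 9 × (77 − 439/11) = 1836/11.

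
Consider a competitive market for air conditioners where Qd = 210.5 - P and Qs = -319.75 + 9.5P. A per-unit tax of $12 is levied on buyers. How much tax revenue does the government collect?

Tax revenue = 12528/7

Pre-tax equilibrium: P* = 50.5, Q* = 160.
Tax on buyers shifts demand to Qd = 210.5 − 1(P + 12) = 198.5 - P.
198.5 - P = -319.75 + 9.5P gives seller price Ps = 691/14; buyers pay Pb = 691/14 + 12 = 859/14.
New quantity: Q = 210.5 − 1(859/14) = 1044/7.
Revenue = 12 × 1044/7 = 12528/7.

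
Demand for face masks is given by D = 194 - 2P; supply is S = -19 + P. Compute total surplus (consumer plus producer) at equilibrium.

Equilibrium: 194 - 2P = -19 + P gives P* = 71, Q* = 52.
Demand choke price: P = 97; supply starts at P = 19.
CS = ½(97 − 71)(52) = 676; PS = ½(71 − 19)(52) = 1352.

Total surplus = 2028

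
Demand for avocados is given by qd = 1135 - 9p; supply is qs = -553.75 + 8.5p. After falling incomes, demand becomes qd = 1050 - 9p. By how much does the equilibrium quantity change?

Δq = -289/7

Original equilibrium: p* = 96.5, q* = 266.5.
New equilibrium: 1050 - 9p = -553.75 + 8.5p, so 1603.75 = 17.5p and p' = 1283/14; q' = 1050 − 9(1283/14) = 3153/14.
Change in quantity: 3153/14 − 266.5 = -289/7.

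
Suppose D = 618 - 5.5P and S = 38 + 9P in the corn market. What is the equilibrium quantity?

Set D = S: 618 - 5.5P = 38 + 9P.
580 = 14.5P, so P* = 40.
Q* = 618 − 5.5(40) = 398.

Q* = 398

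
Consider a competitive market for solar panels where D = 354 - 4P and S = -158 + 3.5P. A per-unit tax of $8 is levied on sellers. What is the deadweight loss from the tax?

Pre-tax equilibrium: P* = 1024/15, Q* = 1214/15.
Tax on sellers shifts supply to S = -158 + 3.5(P − 8) = -186 + 3.5P.
354 - 4P = -186 + 3.5P gives buyer price Pb = 72; sellers receive Ps = 72 − 8 = 64.
New quantity: Q = 354 − 4(72) = 66.
DWL = ½ × 8 × (1214/15 − 66) = 896/15.

Deadweight loss = 896/15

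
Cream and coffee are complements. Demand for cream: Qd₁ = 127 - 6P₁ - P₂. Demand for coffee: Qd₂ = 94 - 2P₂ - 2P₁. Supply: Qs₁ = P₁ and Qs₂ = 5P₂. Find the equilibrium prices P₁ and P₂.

P₁ = 795/47, P₂ = 404/47

Market 1: 127 - 6P₁ - P₂ = P₁ → 7P₁ + P₂ = 127.
Market 2: 7P₂ + 2P₁ = 94.
Eliminating P₂: 7×(1) − 1×(2) gives 47P₁ = 795, so P₁ = 795/47.
Back-substitute into (2): P₂ = (94 − 2×795/47) / 7 = 404/47.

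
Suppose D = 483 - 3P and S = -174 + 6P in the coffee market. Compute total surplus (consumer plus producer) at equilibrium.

Total surplus = 17424

Equilibrium: 483 - 3P = -174 + 6P gives P* = 73, Q* = 264.
Demand choke price: P = 161; supply starts at P = 29.
CS = ½(161 − 73)(264) = 11616; PS = ½(73 − 29)(264) = 5808.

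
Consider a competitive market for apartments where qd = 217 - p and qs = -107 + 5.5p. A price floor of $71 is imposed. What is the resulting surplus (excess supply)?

Equilibrium price would be p* = 648/13, so the floor at 71 binds.
At p = 71: qd = 146, qs = 283.5.
Surplus = 283.5 − 146 = 137.5.

Surplus = 137.5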